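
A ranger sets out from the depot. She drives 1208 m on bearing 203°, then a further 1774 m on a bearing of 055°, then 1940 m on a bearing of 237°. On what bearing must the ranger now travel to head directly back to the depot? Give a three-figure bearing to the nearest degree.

Leg 1 (203°, 1208 m): east 1208 sin 203° = -472.00, north 1208 cos 203° = -1111.97
Leg 2 (055°, 1774 m): east 1774 sin 55° = 1453.18, north 1774 cos 55° = 1017.52
Leg 3 (237°, 1940 m): east 1940 sin 237° = -1627.02, north 1940 cos 237° = -1056.60
Net displacement: -645.85 east, -1151.04 north. Direction back to start is (645.85, 1151.04): bearing = atan2(645.85, 1151.04) mod 360° = 29.30° ≈ 029°.

029°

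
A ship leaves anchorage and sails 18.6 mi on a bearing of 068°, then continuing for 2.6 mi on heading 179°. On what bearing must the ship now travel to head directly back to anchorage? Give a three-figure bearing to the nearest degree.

Leg 1 (068°, 18.6 mi): east 18.6 sin 68° = 17.25, north 18.6 cos 68° = 6.97
Leg 2 (179°, 2.6 mi): east 2.6 sin 179° = 0.05, north 2.6 cos 179° = -2.60
Net displacement: 17.29 east, 4.37 north. Direction back to start is (-17.29, -4.37): bearing = atan2(-17.29, -4.37) mod 360° = 255.82° ≈ 256°.

256°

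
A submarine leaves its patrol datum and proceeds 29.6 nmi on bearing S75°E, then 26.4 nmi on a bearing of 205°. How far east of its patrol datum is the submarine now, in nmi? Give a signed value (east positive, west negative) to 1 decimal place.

Leg 1 (S75°E, 29.6 nmi): east 29.6 sin 105° = 28.59, north 29.6 cos 105° = -7.66
Leg 2 (205°, 26.4 nmi): east 26.4 sin 205° = -11.16, north 26.4 cos 205° = -23.93
Net east component: 17.43 nmi.

17.4 nmi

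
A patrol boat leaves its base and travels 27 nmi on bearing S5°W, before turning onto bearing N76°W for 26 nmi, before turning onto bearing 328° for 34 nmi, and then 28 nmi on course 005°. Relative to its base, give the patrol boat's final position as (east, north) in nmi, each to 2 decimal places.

Leg 1 (S5°W, 27 nmi): east 27 sin 185° = -2.35, north 27 cos 185° = -26.90
Leg 2 (N76°W, 26 nmi): east 26 sin 284° = -25.23, north 26 cos 284° = 6.29
Leg 3 (328°, 34 nmi): east 34 sin 328° = -18.02, north 34 cos 328° = 28.83
Leg 4 (005°, 28 nmi): east 28 sin 5° = 2.44, north 28 cos 5° = 27.89
Summing: -43.16 nmi east, 36.12 nmi north → (-43.16, 36.12).

(-43.16, 36.12)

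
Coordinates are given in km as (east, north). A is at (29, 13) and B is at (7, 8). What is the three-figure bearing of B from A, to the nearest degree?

Δeast = 7 − 29 = -22.00; Δnorth = 8 − 13 = -5.00.
Bearing = atan2(Δeast, Δnorth) mod 360° = 257.20° ≈ 257°.

257°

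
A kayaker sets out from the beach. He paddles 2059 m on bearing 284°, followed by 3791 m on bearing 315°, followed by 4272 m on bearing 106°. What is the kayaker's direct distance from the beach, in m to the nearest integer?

Leg 1 (284°, 2059 m): east 2059 sin 284° = -1997.84, north 2059 cos 284° = 498.12
Leg 2 (315°, 3791 m): east 3791 sin 315° = -2680.64, north 3791 cos 315° = 2680.64
Leg 3 (106°, 4272 m): east 4272 sin 106° = 4106.51, north 4272 cos 106° = -1177.52
Net: -571.97 east, 2001.24 north. Distance = √((-571.97)² + (2001.24)²) = 2081.369 m.

2081 m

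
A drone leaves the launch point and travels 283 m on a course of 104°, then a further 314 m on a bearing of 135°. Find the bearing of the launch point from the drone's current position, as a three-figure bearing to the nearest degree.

Leg 1 (104°, 283 m): east 283 sin 104° = 274.59, north 283 cos 104° = -68.46
Leg 2 (135°, 314 m): east 314 sin 135° = 222.03, north 314 cos 135° = -222.03
Net displacement: 496.63 east, -290.50 north. Direction back to start is (-496.63, 290.50): bearing = atan2(-496.63, 290.50) mod 360° = 300.33° ≈ 300°.

300°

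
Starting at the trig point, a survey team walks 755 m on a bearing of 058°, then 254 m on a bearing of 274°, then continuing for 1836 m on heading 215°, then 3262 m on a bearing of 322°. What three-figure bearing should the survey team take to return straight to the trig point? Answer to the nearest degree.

Leg 1 (058°, 755 m): east 755 sin 58° = 640.28, north 755 cos 58° = 400.09
Leg 2 (274°, 254 m): east 254 sin 274° = -253.38, north 254 cos 274° = 17.72
Leg 3 (215°, 1836 m): east 1836 sin 215° = -1053.09, north 1836 cos 215° = -1503.96
Leg 4 (322°, 3262 m): east 3262 sin 322° = -2008.29, north 3262 cos 322° = 2570.49
Net displacement: -2674.48 east, 1484.34 north. Direction back to start is (2674.48, -1484.34): bearing = atan2(2674.48, -1484.34) mod 360° = 119.03° ≈ 119°.

119°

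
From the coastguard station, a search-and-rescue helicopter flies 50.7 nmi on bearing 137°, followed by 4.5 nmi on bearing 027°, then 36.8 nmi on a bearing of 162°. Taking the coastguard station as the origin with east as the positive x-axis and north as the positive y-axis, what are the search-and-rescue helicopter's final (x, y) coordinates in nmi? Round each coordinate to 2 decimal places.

Leg 1 (137°, 50.7 nmi): east 50.7 sin 137° = 34.58, north 50.7 cos 137° = -37.08
Leg 2 (027°, 4.5 nmi): east 4.5 sin 27° = 2.04, north 4.5 cos 27° = 4.01
Leg 3 (162°, 36.8 nmi): east 36.8 sin 162° = 11.37, north 36.8 cos 162° = -35.00
Summing: 47.99 nmi east, -68.07 nmi north → (47.99, -68.07).

(47.99, -68.07)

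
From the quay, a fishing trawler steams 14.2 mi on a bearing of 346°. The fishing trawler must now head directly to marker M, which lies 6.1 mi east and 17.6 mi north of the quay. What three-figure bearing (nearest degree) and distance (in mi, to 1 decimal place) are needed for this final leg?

068°, 10.3 mi

Leg 1 (346°, 14.2 mi): east 14.2 sin 346° = -3.44, north 14.2 cos 346° = 13.78
Current position: (-3.44, 13.78). Target: (6.1, 17.6). Remaining: Δeast = 9.54, Δnorth = 3.82.
Bearing = atan2(9.54, 3.82) mod 360° = 68.16°; distance = √((9.54)² + (3.82)²) = 10.273 mi.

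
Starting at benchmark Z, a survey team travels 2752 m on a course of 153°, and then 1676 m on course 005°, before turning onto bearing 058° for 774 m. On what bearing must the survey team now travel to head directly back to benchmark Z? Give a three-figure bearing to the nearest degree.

280°

Leg 1 (153°, 2752 m): east 2752 sin 153° = 1249.38, north 2752 cos 153° = -2452.05
Leg 2 (005°, 1676 m): east 1676 sin 5° = 146.07, north 1676 cos 5° = 1669.62
Leg 3 (058°, 774 m): east 774 sin 58° = 656.39, north 774 cos 58° = 410.16
Net displacement: 2051.84 east, -372.27 north. Direction back to start is (-2051.84, 372.27): bearing = atan2(-2051.84, 372.27) mod 360° = 280.28° ≈ 280°.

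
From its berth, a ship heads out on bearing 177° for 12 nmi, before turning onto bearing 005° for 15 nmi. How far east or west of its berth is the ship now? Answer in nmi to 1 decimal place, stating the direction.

1.9 nmi east

Leg 1 (177°, 12 nmi): east 12 sin 177° = 0.63, north 12 cos 177° = -11.98
Leg 2 (005°, 15 nmi): east 15 sin 5° = 1.31, north 15 cos 5° = 14.94
Net east component: 1.94 nmi.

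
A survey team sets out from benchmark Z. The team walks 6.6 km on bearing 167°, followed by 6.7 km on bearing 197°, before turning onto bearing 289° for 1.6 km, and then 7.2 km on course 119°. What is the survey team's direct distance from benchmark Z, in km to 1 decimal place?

16.4 km

Leg 1 (167°, 6.6 km): east 6.6 sin 167° = 1.48, north 6.6 cos 167° = -6.43
Leg 2 (197°, 6.7 km): east 6.7 sin 197° = -1.96, north 6.7 cos 197° = -6.41
Leg 3 (289°, 1.6 km): east 1.6 sin 289° = -1.51, north 1.6 cos 289° = 0.52
Leg 4 (119°, 7.2 km): east 7.2 sin 119° = 6.30, north 7.2 cos 119° = -3.49
Net: 4.31 east, -15.81 north. Distance = √((4.31)² + (-15.81)²) = 16.385 km.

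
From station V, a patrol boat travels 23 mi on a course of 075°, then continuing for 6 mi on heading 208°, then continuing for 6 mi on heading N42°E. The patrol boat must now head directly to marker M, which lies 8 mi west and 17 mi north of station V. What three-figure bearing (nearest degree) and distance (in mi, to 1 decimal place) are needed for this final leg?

Leg 1 (075°, 23 mi): east 23 sin 75° = 22.22, north 23 cos 75° = 5.95
Leg 2 (208°, 6 mi): east 6 sin 208° = -2.82, north 6 cos 208° = -5.30
Leg 3 (N42°E, 6 mi): east 6 sin 42° = 4.01, north 6 cos 42° = 4.46
Current position: (23.41, 5.11). Target: (-8, 17). Remaining: Δeast = -31.41, Δnorth = 11.89.
Bearing = atan2(-31.41, 11.89) mod 360° = 290.72°; distance = √((-31.41)² + (11.89)²) = 33.588 mi.

291°, 33.6 mi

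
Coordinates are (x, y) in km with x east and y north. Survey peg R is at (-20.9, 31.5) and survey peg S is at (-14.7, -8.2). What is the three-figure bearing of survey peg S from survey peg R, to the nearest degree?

Δeast = -14.7 − -20.9 = 6.20; Δnorth = -8.2 − 31.5 = -39.70.
Bearing = atan2(Δeast, Δnorth) mod 360° = 171.12° ≈ 171°.

171°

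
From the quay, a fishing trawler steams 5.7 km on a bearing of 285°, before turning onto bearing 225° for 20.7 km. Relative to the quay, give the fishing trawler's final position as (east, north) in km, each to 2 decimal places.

(-20.14, -13.16)

Leg 1 (285°, 5.7 km): east 5.7 sin 285° = -5.51, north 5.7 cos 285° = 1.48
Leg 2 (225°, 20.7 km): east 20.7 sin 225° = -14.64, north 20.7 cos 225° = -14.64
Summing: -20.14 km east, -13.16 km north → (-20.14, -13.16).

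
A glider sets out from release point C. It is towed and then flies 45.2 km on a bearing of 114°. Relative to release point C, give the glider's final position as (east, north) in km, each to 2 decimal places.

Leg 1 (114°, 45.2 km): east 45.2 sin 114° = 41.29, north 45.2 cos 114° = -18.38
Summing: 41.29 km east, -18.38 km north → (41.29, -18.38).

(41.29, -18.38)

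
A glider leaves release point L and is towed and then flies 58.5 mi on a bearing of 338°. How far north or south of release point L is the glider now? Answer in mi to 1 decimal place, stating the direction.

54.2 mi north

Leg 1 (338°, 58.5 mi): east 58.5 sin 338° = -21.91, north 58.5 cos 338° = 54.24
Net north component: 54.24 mi.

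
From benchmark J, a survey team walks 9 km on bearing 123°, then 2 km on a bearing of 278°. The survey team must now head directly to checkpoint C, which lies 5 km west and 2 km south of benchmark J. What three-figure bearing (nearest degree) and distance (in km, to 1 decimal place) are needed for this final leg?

Leg 1 (123°, 9 km): east 9 sin 123° = 7.55, north 9 cos 123° = -4.90
Leg 2 (278°, 2 km): east 2 sin 278° = -1.98, north 2 cos 278° = 0.28
Current position: (5.57, -4.62). Target: (-5, -2). Remaining: Δeast = -10.57, Δnorth = 2.62.
Bearing = atan2(-10.57, 2.62) mod 360° = 283.94°; distance = √((-10.57)² + (2.62)²) = 10.888 km.

284°, 10.9 km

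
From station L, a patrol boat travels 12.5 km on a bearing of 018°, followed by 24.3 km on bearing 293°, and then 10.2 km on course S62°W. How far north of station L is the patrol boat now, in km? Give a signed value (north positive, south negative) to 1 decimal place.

Leg 1 (018°, 12.5 km): east 12.5 sin 18° = 3.86, north 12.5 cos 18° = 11.89
Leg 2 (293°, 24.3 km): east 24.3 sin 293° = -22.37, north 24.3 cos 293° = 9.49
Leg 3 (S62°W, 10.2 km): east 10.2 sin 242° = -9.01, north 10.2 cos 242° = -4.79
Net north component: 16.59 km.

16.6 km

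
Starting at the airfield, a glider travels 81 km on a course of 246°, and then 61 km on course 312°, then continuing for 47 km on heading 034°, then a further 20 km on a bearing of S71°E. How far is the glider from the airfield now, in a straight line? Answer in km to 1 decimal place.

Leg 1 (246°, 81 km): east 81 sin 246° = -74.00, north 81 cos 246° = -32.95
Leg 2 (312°, 61 km): east 61 sin 312° = -45.33, north 61 cos 312° = 40.82
Leg 3 (034°, 47 km): east 47 sin 34° = 26.28, north 47 cos 34° = 38.96
Leg 4 (S71°E, 20 km): east 20 sin 109° = 18.91, north 20 cos 109° = -6.51
Net: -74.14 east, 40.32 north. Distance = √((-74.14)² + (40.32)²) = 84.394 km.

84.4 km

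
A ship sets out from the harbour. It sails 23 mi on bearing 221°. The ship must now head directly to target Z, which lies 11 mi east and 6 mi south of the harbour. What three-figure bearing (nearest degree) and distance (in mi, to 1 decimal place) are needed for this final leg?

Leg 1 (221°, 23 mi): east 23 sin 221° = -15.09, north 23 cos 221° = -17.36
Current position: (-15.09, -17.36). Target: (11, -6). Remaining: Δeast = 26.09, Δnorth = 11.36.
Bearing = atan2(26.09, 11.36) mod 360° = 66.47°; distance = √((26.09)² + (11.36)²) = 28.455 mi.

066°, 28.5 mi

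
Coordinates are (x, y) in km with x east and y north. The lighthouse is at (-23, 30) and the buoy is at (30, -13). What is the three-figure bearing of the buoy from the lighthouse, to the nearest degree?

129°

Δeast = 30 − -23 = 53.00; Δnorth = -13 − 30 = -43.00.
Bearing = atan2(Δeast, Δnorth) mod 360° = 129.05° ≈ 129°.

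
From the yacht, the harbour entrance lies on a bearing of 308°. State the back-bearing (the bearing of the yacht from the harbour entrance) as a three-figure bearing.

Back-bearing = 308° − 180° = 128°.

128°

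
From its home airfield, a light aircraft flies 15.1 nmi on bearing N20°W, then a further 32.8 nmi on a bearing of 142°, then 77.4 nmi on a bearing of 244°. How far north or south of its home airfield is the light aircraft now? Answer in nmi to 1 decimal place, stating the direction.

45.6 nmi south

Leg 1 (N20°W, 15.1 nmi): east 15.1 sin 340° = -5.16, north 15.1 cos 340° = 14.19
Leg 2 (142°, 32.8 nmi): east 32.8 sin 142° = 20.19, north 32.8 cos 142° = -25.85
Leg 3 (244°, 77.4 nmi): east 77.4 sin 244° = -69.57, north 77.4 cos 244° = -33.93
Net north component: -45.59 nmi.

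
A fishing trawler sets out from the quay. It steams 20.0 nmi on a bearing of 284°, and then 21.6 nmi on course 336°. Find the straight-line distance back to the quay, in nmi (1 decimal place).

37.4 nmi

Leg 1 (284°, 20.0 nmi): east 20.0 sin 284° = -19.41, north 20.0 cos 284° = 4.84
Leg 2 (336°, 21.6 nmi): east 21.6 sin 336° = -8.79, north 21.6 cos 336° = 19.73
Net: -28.19 east, 24.57 north. Distance = √((-28.19)² + (24.57)²) = 37.396 nmi.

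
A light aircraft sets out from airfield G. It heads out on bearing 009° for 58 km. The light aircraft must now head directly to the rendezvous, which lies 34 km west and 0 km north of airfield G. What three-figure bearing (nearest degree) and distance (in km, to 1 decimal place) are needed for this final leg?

Leg 1 (009°, 58 km): east 58 sin 9° = 9.07, north 58 cos 9° = 57.29
Current position: (9.07, 57.29). Target: (-34, 0). Remaining: Δeast = -43.07, Δnorth = -57.29.
Bearing = atan2(-43.07, -57.29) mod 360° = 216.94°; distance = √((-43.07)² + (-57.29)²) = 71.673 km.

217°, 71.7 km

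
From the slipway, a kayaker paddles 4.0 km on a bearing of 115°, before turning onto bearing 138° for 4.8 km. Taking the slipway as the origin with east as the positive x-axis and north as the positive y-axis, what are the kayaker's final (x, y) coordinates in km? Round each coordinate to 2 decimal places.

(6.84, -5.26)

Leg 1 (115°, 4.0 km): east 4.0 sin 115° = 3.63, north 4.0 cos 115° = -1.69
Leg 2 (138°, 4.8 km): east 4.8 sin 138° = 3.21, north 4.8 cos 138° = -3.57
Summing: 6.84 km east, -5.26 km north → (6.84, -5.26).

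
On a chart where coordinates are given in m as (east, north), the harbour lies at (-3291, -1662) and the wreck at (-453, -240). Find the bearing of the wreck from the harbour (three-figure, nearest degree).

Δeast = -453 − -3291 = 2838.00; Δnorth = -240 − -1662 = 1422.00.
Bearing = atan2(Δeast, Δnorth) mod 360° = 63.39° ≈ 063°.

063°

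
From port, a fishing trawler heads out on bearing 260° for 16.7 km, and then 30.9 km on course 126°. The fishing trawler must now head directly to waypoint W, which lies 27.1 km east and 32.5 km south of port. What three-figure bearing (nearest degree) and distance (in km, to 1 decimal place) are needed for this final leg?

Leg 1 (260°, 16.7 km): east 16.7 sin 260° = -16.45, north 16.7 cos 260° = -2.90
Leg 2 (126°, 30.9 km): east 30.9 sin 126° = 25.00, north 30.9 cos 126° = -18.16
Current position: (8.55, -21.06). Target: (27.1, -32.5). Remaining: Δeast = 18.55, Δnorth = -11.44.
Bearing = atan2(18.55, -11.44) mod 360° = 121.66°; distance = √((18.55)² + (-11.44)²) = 21.791 km.

122°, 21.8 km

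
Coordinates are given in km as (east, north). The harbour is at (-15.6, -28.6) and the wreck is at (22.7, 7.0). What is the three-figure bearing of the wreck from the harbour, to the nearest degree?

047°

Δeast = 22.7 − -15.6 = 38.30; Δnorth = 7.0 − -28.6 = 35.60.
Bearing = atan2(Δeast, Δnorth) mod 360° = 47.09° ≈ 047°.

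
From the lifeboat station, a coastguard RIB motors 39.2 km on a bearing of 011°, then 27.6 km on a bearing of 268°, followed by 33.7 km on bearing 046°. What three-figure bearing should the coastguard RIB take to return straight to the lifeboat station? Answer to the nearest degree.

Leg 1 (011°, 39.2 km): east 39.2 sin 11° = 7.48, north 39.2 cos 11° = 38.48
Leg 2 (268°, 27.6 km): east 27.6 sin 268° = -27.58, north 27.6 cos 268° = -0.96
Leg 3 (046°, 33.7 km): east 33.7 sin 46° = 24.24, north 33.7 cos 46° = 23.41
Net displacement: 4.14 east, 60.93 north. Direction back to start is (-4.14, -60.93): bearing = atan2(-4.14, -60.93) mod 360° = 183.89° ≈ 184°.

184°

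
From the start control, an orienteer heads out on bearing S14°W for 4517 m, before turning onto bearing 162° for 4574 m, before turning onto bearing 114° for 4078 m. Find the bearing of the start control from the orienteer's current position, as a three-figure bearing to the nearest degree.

Leg 1 (S14°W, 4517 m): east 4517 sin 194° = -1092.76, north 4517 cos 194° = -4382.83
Leg 2 (162°, 4574 m): east 4574 sin 162° = 1413.44, north 4574 cos 162° = -4350.13
Leg 3 (114°, 4078 m): east 4078 sin 114° = 3725.44, north 4078 cos 114° = -1658.67
Net displacement: 4046.12 east, -10391.63 north. Direction back to start is (-4046.12, 10391.63): bearing = atan2(-4046.12, 10391.63) mod 360° = 338.73° ≈ 339°.

339°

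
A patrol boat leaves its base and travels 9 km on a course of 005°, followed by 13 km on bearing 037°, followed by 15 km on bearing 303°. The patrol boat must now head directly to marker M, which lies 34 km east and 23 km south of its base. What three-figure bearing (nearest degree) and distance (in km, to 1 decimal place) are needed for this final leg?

Leg 1 (005°, 9 km): east 9 sin 5° = 0.78, north 9 cos 5° = 8.97
Leg 2 (037°, 13 km): east 13 sin 37° = 7.82, north 13 cos 37° = 10.38
Leg 3 (303°, 15 km): east 15 sin 303° = -12.58, north 15 cos 303° = 8.17
Current position: (-3.97, 27.52). Target: (34, -23). Remaining: Δeast = 37.97, Δnorth = -50.52.
Bearing = atan2(37.97, -50.52) mod 360° = 143.07°; distance = √((37.97)² + (-50.52)²) = 63.197 km.

143°, 63.2 km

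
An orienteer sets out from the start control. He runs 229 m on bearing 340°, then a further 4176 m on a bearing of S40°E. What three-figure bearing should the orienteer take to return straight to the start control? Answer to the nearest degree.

Leg 1 (340°, 229 m): east 229 sin 340° = -78.32, north 229 cos 340° = 215.19
Leg 2 (S40°E, 4176 m): east 4176 sin 140° = 2684.28, north 4176 cos 140° = -3199.00
Net displacement: 2605.96 east, -2983.81 north. Direction back to start is (-2605.96, 2983.81): bearing = atan2(-2605.96, 2983.81) mod 360° = 318.87° ≈ 319°.

319°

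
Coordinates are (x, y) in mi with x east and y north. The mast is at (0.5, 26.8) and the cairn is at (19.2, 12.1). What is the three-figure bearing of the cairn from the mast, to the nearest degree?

128°

Δeast = 19.2 − 0.5 = 18.70; Δnorth = 12.1 − 26.8 = -14.70.
Bearing = atan2(Δeast, Δnorth) mod 360° = 128.17° ≈ 128°.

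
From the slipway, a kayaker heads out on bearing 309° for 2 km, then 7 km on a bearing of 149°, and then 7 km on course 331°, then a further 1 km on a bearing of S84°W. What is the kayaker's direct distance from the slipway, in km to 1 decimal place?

Leg 1 (309°, 2 km): east 2 sin 309° = -1.55, north 2 cos 309° = 1.26
Leg 2 (149°, 7 km): east 7 sin 149° = 3.61, north 7 cos 149° = -6.00
Leg 3 (331°, 7 km): east 7 sin 331° = -3.39, north 7 cos 331° = 6.12
Leg 4 (S84°W, 1 km): east 1 sin 264° = -0.99, north 1 cos 264° = -0.10
Net: -2.34 east, 1.28 north. Distance = √((-2.34)² + (1.28)²) = 2.663 km.

2.7 km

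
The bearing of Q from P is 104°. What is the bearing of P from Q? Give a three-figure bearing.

Back-bearing = 104° + 180° = 284°.

284°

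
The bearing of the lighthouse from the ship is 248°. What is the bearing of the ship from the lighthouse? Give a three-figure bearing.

068°

Back-bearing = 248° − 180° = 068°.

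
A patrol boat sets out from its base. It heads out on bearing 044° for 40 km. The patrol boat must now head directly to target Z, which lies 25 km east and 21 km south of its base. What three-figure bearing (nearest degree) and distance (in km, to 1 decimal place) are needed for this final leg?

Leg 1 (044°, 40 km): east 40 sin 44° = 27.79, north 40 cos 44° = 28.77
Current position: (27.79, 28.77). Target: (25, -21). Remaining: Δeast = -2.79, Δnorth = -49.77.
Bearing = atan2(-2.79, -49.77) mod 360° = 183.20°; distance = √((-2.79)² + (-49.77)²) = 49.852 km.

183°, 49.9 km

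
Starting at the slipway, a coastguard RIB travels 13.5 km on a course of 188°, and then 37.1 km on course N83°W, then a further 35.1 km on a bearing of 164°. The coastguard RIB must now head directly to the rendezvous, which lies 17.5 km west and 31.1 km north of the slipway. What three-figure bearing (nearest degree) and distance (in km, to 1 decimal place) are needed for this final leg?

009°, 74.6 km

Leg 1 (188°, 13.5 km): east 13.5 sin 188° = -1.88, north 13.5 cos 188° = -13.37
Leg 2 (N83°W, 37.1 km): east 37.1 sin 277° = -36.82, north 37.1 cos 277° = 4.52
Leg 3 (164°, 35.1 km): east 35.1 sin 164° = 9.67, north 35.1 cos 164° = -33.74
Current position: (-29.03, -42.59). Target: (-17.5, 31.1). Remaining: Δeast = 11.53, Δnorth = 73.69.
Bearing = atan2(11.53, 73.69) mod 360° = 8.89°; distance = √((11.53)² + (73.69)²) = 74.584 km.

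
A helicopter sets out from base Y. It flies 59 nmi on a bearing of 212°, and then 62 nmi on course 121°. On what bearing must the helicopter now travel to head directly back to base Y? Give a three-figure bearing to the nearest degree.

Leg 1 (212°, 59 nmi): east 59 sin 212° = -31.27, north 59 cos 212° = -50.03
Leg 2 (121°, 62 nmi): east 62 sin 121° = 53.14, north 62 cos 121° = -31.93
Net displacement: 21.88 east, -81.97 north. Direction back to start is (-21.88, 81.97): bearing = atan2(-21.88, 81.97) mod 360° = 345.05° ≈ 345°.

345°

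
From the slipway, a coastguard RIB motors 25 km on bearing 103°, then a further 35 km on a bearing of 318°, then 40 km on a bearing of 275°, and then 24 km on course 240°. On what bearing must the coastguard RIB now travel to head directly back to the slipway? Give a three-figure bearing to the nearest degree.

101°

Leg 1 (103°, 25 km): east 25 sin 103° = 24.36, north 25 cos 103° = -5.62
Leg 2 (318°, 35 km): east 35 sin 318° = -23.42, north 35 cos 318° = 26.01
Leg 3 (275°, 40 km): east 40 sin 275° = -39.85, north 40 cos 275° = 3.49
Leg 4 (240°, 24 km): east 24 sin 240° = -20.78, north 24 cos 240° = -12.00
Net displacement: -59.69 east, 11.87 north. Direction back to start is (59.69, -11.87): bearing = atan2(59.69, -11.87) mod 360° = 101.25° ≈ 101°.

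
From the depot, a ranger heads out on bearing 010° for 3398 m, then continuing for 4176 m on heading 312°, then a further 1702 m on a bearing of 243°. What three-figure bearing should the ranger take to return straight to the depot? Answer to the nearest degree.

143°

Leg 1 (010°, 3398 m): east 3398 sin 10° = 590.06, north 3398 cos 10° = 3346.38
Leg 2 (312°, 4176 m): east 4176 sin 312° = -3103.37, north 4176 cos 312° = 2794.29
Leg 3 (243°, 1702 m): east 1702 sin 243° = -1516.49, north 1702 cos 243° = -772.69
Net displacement: -4029.81 east, 5367.97 north. Direction back to start is (4029.81, -5367.97): bearing = atan2(4029.81, -5367.97) mod 360° = 143.10° ≈ 143°.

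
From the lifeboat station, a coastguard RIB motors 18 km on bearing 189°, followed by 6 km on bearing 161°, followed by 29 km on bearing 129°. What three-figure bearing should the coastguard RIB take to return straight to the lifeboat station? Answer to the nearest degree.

333°

Leg 1 (189°, 18 km): east 18 sin 189° = -2.82, north 18 cos 189° = -17.78
Leg 2 (161°, 6 km): east 6 sin 161° = 1.95, north 6 cos 161° = -5.67
Leg 3 (129°, 29 km): east 29 sin 129° = 22.54, north 29 cos 129° = -18.25
Net displacement: 21.67 east, -41.70 north. Direction back to start is (-21.67, 41.70): bearing = atan2(-21.67, 41.70) mod 360° = 332.54° ≈ 333°.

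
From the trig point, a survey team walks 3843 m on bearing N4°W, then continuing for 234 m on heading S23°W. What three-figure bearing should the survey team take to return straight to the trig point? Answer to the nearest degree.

174°

Leg 1 (N4°W, 3843 m): east 3843 sin 356° = -268.07, north 3843 cos 356° = 3833.64
Leg 2 (S23°W, 234 m): east 234 sin 203° = -91.43, north 234 cos 203° = -215.40
Net displacement: -359.51 east, 3618.24 north. Direction back to start is (359.51, -3618.24): bearing = atan2(359.51, -3618.24) mod 360° = 174.33° ≈ 174°.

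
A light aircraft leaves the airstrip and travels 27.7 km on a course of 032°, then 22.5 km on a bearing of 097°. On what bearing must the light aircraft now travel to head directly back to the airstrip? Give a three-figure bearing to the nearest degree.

Leg 1 (032°, 27.7 km): east 27.7 sin 32° = 14.68, north 27.7 cos 32° = 23.49
Leg 2 (097°, 22.5 km): east 22.5 sin 97° = 22.33, north 22.5 cos 97° = -2.74
Net displacement: 37.01 east, 20.75 north. Direction back to start is (-37.01, -20.75): bearing = atan2(-37.01, -20.75) mod 360° = 240.72° ≈ 241°.

241°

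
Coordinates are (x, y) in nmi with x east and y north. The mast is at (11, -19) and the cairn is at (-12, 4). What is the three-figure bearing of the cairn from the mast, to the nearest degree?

Δeast = -12 − 11 = -23.00; Δnorth = 4 − -19 = 23.00.
Bearing = atan2(Δeast, Δnorth) mod 360° = 315.00° ≈ 315°.

315°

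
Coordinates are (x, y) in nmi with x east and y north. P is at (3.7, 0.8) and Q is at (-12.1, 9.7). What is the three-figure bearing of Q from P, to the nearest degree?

299°

Δeast = -12.1 − 3.7 = -15.80; Δnorth = 9.7 − 0.8 = 8.90.
Bearing = atan2(Δeast, Δnorth) mod 360° = 299.39° ≈ 299°.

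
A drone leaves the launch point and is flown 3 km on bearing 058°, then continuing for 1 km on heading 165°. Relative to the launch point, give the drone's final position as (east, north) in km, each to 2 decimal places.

Leg 1 (058°, 3 km): east 3 sin 58° = 2.54, north 3 cos 58° = 1.59
Leg 2 (165°, 1 km): east 1 sin 165° = 0.26, north 1 cos 165° = -0.97
Summing: 2.80 km east, 0.62 km north → (2.80, 0.62).

(2.80, 0.62)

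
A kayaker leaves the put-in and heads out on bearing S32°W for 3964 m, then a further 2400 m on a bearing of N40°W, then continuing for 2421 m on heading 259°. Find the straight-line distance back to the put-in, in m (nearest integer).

6339 m

Leg 1 (S32°W, 3964 m): east 3964 sin 212° = -2100.60, north 3964 cos 212° = -3361.66
Leg 2 (N40°W, 2400 m): east 2400 sin 320° = -1542.69, north 2400 cos 320° = 1838.51
Leg 3 (259°, 2421 m): east 2421 sin 259° = -2376.52, north 2421 cos 259° = -461.95
Net: -6019.81 east, -1985.10 north. Distance = √((-6019.81)² + (-1985.10)²) = 6338.671 m.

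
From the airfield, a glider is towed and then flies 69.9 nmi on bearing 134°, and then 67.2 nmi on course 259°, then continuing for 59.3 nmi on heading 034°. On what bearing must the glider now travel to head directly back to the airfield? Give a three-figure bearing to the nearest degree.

Leg 1 (134°, 69.9 nmi): east 69.9 sin 134° = 50.28, north 69.9 cos 134° = -48.56
Leg 2 (259°, 67.2 nmi): east 67.2 sin 259° = -65.97, north 67.2 cos 259° = -12.82
Leg 3 (034°, 59.3 nmi): east 59.3 sin 34° = 33.16, north 59.3 cos 34° = 49.16
Net displacement: 17.48 east, -12.22 north. Direction back to start is (-17.48, 12.22): bearing = atan2(-17.48, 12.22) mod 360° = 304.96° ≈ 305°.

305°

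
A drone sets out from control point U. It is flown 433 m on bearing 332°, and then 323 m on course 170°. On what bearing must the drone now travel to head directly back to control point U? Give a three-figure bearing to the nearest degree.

114°

Leg 1 (332°, 433 m): east 433 sin 332° = -203.28, north 433 cos 332° = 382.32
Leg 2 (170°, 323 m): east 323 sin 170° = 56.09, north 323 cos 170° = -318.09
Net displacement: -147.19 east, 64.22 north. Direction back to start is (147.19, -64.22): bearing = atan2(147.19, -64.22) mod 360° = 113.57° ≈ 114°.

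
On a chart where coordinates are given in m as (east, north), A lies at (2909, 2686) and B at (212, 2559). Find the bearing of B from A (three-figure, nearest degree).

267°

Δeast = 212 − 2909 = -2697.00; Δnorth = 2559 − 2686 = -127.00.
Bearing = atan2(Δeast, Δnorth) mod 360° = 267.30° ≈ 267°.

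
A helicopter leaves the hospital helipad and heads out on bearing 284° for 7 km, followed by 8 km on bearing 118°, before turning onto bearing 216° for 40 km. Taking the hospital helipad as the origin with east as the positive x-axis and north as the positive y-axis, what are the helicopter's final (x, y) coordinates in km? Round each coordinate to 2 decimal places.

Leg 1 (284°, 7 km): east 7 sin 284° = -6.79, north 7 cos 284° = 1.69
Leg 2 (118°, 8 km): east 8 sin 118° = 7.06, north 8 cos 118° = -3.76
Leg 3 (216°, 40 km): east 40 sin 216° = -23.51, north 40 cos 216° = -32.36
Summing: -23.24 km east, -34.42 km north → (-23.24, -34.42).

(-23.24, -34.42)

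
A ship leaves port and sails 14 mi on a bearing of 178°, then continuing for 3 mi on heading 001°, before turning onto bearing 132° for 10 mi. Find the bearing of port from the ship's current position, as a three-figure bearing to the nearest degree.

Leg 1 (178°, 14 mi): east 14 sin 178° = 0.49, north 14 cos 178° = -13.99
Leg 2 (001°, 3 mi): east 3 sin 1° = 0.05, north 3 cos 1° = 3.00
Leg 3 (132°, 10 mi): east 10 sin 132° = 7.43, north 10 cos 132° = -6.69
Net displacement: 7.97 east, -17.68 north. Direction back to start is (-7.97, 17.68): bearing = atan2(-7.97, 17.68) mod 360° = 335.73° ≈ 336°.

336°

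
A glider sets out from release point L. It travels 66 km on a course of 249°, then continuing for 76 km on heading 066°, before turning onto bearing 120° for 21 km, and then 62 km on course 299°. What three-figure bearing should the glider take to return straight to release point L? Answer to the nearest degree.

Leg 1 (249°, 66 km): east 66 sin 249° = -61.62, north 66 cos 249° = -23.65
Leg 2 (066°, 76 km): east 76 sin 66° = 69.43, north 76 cos 66° = 30.91
Leg 3 (120°, 21 km): east 21 sin 120° = 18.19, north 21 cos 120° = -10.50
Leg 4 (299°, 62 km): east 62 sin 299° = -54.23, north 62 cos 299° = 30.06
Net displacement: -28.23 east, 26.82 north. Direction back to start is (28.23, -26.82): bearing = atan2(28.23, -26.82) mod 360° = 133.53° ≈ 134°.

134°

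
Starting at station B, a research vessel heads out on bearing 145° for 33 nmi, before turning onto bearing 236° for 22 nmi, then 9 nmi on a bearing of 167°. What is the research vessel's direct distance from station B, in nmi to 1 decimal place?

Leg 1 (145°, 33 nmi): east 33 sin 145° = 18.93, north 33 cos 145° = -27.03
Leg 2 (236°, 22 nmi): east 22 sin 236° = -18.24, north 22 cos 236° = -12.30
Leg 3 (167°, 9 nmi): east 9 sin 167° = 2.02, north 9 cos 167° = -8.77
Net: 2.71 east, -48.10 north. Distance = √((2.71)² + (-48.10)²) = 48.180 nmi.

48.2 nmi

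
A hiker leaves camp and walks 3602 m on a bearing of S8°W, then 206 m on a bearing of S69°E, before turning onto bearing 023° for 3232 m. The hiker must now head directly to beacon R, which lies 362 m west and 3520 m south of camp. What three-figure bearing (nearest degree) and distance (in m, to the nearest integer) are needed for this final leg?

Leg 1 (S8°W, 3602 m): east 3602 sin 188° = -501.30, north 3602 cos 188° = -3566.95
Leg 2 (S69°E, 206 m): east 206 sin 111° = 192.32, north 206 cos 111° = -73.82
Leg 3 (023°, 3232 m): east 3232 sin 23° = 1262.84, north 3232 cos 23° = 2975.07
Current position: (953.86, -665.70). Target: (-362, -3520). Remaining: Δeast = -1315.86, Δnorth = -2854.30.
Bearing = atan2(-1315.86, -2854.30) mod 360° = 204.75°; distance = √((-1315.86)² + (-2854.30)²) = 3143.012 m.

205°, 3143 m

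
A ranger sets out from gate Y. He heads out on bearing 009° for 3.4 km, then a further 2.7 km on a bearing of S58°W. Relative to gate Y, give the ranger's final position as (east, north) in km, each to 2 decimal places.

(-1.76, 1.93)

Leg 1 (009°, 3.4 km): east 3.4 sin 9° = 0.53, north 3.4 cos 9° = 3.36
Leg 2 (S58°W, 2.7 km): east 2.7 sin 238° = -2.29, north 2.7 cos 238° = -1.43
Summing: -1.76 km east, 1.93 km north → (-1.76, 1.93).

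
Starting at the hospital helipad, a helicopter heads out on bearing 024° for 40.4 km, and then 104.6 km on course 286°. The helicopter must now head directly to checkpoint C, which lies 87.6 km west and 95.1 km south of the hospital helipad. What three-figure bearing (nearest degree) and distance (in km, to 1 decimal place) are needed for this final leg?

181°, 160.9 km

Leg 1 (024°, 40.4 km): east 40.4 sin 24° = 16.43, north 40.4 cos 24° = 36.91
Leg 2 (286°, 104.6 km): east 104.6 sin 286° = -100.55, north 104.6 cos 286° = 28.83
Current position: (-84.12, 65.74). Target: (-87.6, -95.1). Remaining: Δeast = -3.48, Δnorth = -160.84.
Bearing = atan2(-3.48, -160.84) mod 360° = 181.24°; distance = √((-3.48)² + (-160.84)²) = 160.877 km.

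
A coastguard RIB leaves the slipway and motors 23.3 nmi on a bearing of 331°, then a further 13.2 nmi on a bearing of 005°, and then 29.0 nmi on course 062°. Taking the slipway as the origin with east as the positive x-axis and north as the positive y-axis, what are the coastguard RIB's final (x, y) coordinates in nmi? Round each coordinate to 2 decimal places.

(15.46, 47.14)

Leg 1 (331°, 23.3 nmi): east 23.3 sin 331° = -11.30, north 23.3 cos 331° = 20.38
Leg 2 (005°, 13.2 nmi): east 13.2 sin 5° = 1.15, north 13.2 cos 5° = 13.15
Leg 3 (062°, 29.0 nmi): east 29.0 sin 62° = 25.61, north 29.0 cos 62° = 13.61
Summing: 15.46 nmi east, 47.14 nmi north → (15.46, 47.14).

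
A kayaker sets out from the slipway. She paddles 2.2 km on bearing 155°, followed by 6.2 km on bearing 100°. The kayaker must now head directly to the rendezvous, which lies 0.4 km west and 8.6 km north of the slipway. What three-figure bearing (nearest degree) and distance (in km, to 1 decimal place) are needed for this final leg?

327°, 13.8 km

Leg 1 (155°, 2.2 km): east 2.2 sin 155° = 0.93, north 2.2 cos 155° = -1.99
Leg 2 (100°, 6.2 km): east 6.2 sin 100° = 6.11, north 6.2 cos 100° = -1.08
Current position: (7.04, -3.07). Target: (-0.4, 8.6). Remaining: Δeast = -7.44, Δnorth = 11.67.
Bearing = atan2(-7.44, 11.67) mod 360° = 327.50°; distance = √((-7.44)² + (11.67)²) = 13.838 km.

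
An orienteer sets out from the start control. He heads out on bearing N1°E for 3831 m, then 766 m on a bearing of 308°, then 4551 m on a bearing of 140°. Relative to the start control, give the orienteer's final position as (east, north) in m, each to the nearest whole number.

(2389, 816)

Leg 1 (N1°E, 3831 m): east 3831 sin 1° = 66.86, north 3831 cos 1° = 3830.42
Leg 2 (308°, 766 m): east 766 sin 308° = -603.62, north 766 cos 308° = 471.60
Leg 3 (140°, 4551 m): east 4551 sin 140° = 2925.33, north 4551 cos 140° = -3486.27
Summing: 2388.57 m east, 815.74 m north → (2389, 816).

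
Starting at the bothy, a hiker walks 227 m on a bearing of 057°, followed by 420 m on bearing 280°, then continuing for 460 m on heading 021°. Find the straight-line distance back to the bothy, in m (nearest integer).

Leg 1 (057°, 227 m): east 227 sin 57° = 190.38, north 227 cos 57° = 123.63
Leg 2 (280°, 420 m): east 420 sin 280° = -413.62, north 420 cos 280° = 72.93
Leg 3 (021°, 460 m): east 460 sin 21° = 164.85, north 460 cos 21° = 429.45
Net: -58.39 east, 626.01 north. Distance = √((-58.39)² + (626.01)²) = 628.730 m.

629 m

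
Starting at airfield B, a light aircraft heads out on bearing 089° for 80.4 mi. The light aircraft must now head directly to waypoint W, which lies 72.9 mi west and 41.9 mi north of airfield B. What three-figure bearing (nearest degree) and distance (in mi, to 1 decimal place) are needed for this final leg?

Leg 1 (089°, 80.4 mi): east 80.4 sin 89° = 80.39, north 80.4 cos 89° = 1.40
Current position: (80.39, 1.40). Target: (-72.9, 41.9). Remaining: Δeast = -153.29, Δnorth = 40.50.
Bearing = atan2(-153.29, 40.50) mod 360° = 284.80°; distance = √((-153.29)² + (40.50)²) = 158.547 mi.

285°, 158.5 mi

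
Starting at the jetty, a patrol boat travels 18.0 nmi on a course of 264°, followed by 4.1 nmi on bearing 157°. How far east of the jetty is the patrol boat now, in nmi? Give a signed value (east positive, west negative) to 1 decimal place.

Leg 1 (264°, 18.0 nmi): east 18.0 sin 264° = -17.90, north 18.0 cos 264° = -1.88
Leg 2 (157°, 4.1 nmi): east 4.1 sin 157° = 1.60, north 4.1 cos 157° = -3.77
Net east component: -16.30 nmi.

-16.3 nmi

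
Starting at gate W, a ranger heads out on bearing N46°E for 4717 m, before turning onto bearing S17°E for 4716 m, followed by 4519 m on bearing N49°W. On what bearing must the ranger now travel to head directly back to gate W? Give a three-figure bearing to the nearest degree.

Leg 1 (N46°E, 4717 m): east 4717 sin 46° = 3393.13, north 4717 cos 46° = 3276.70
Leg 2 (S17°E, 4716 m): east 4716 sin 163° = 1378.82, north 4716 cos 163° = -4509.93
Leg 3 (N49°W, 4519 m): east 4519 sin 311° = -3410.53, north 4519 cos 311° = 2964.73
Net displacement: 1361.42 east, 1731.50 north. Direction back to start is (-1361.42, -1731.50): bearing = atan2(-1361.42, -1731.50) mod 360° = 218.18° ≈ 218°.

218°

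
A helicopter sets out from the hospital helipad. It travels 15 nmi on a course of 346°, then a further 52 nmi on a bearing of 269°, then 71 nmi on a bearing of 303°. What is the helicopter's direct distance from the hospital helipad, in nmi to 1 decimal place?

126.5 nmi

Leg 1 (346°, 15 nmi): east 15 sin 346° = -3.63, north 15 cos 346° = 14.55
Leg 2 (269°, 52 nmi): east 52 sin 269° = -51.99, north 52 cos 269° = -0.91
Leg 3 (303°, 71 nmi): east 71 sin 303° = -59.55, north 71 cos 303° = 38.67
Net: -115.17 east, 52.32 north. Distance = √((-115.17)² + (52.32)²) = 126.492 nmi.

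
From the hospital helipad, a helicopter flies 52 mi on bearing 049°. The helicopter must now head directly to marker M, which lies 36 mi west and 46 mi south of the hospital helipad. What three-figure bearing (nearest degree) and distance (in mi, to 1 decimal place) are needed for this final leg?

Leg 1 (049°, 52 mi): east 52 sin 49° = 39.24, north 52 cos 49° = 34.12
Current position: (39.24, 34.12). Target: (-36, -46). Remaining: Δeast = -75.24, Δnorth = -80.12.
Bearing = atan2(-75.24, -80.12) mod 360° = 223.20°; distance = √((-75.24)² + (-80.12)²) = 109.910 mi.

223°, 109.9 mi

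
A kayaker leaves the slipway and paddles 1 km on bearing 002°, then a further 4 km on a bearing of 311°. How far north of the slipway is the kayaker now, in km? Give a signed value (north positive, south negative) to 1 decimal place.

3.6 km

Leg 1 (002°, 1 km): east 1 sin 2° = 0.03, north 1 cos 2° = 1.00
Leg 2 (311°, 4 km): east 4 sin 311° = -3.02, north 4 cos 311° = 2.62
Net north component: 3.62 km.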